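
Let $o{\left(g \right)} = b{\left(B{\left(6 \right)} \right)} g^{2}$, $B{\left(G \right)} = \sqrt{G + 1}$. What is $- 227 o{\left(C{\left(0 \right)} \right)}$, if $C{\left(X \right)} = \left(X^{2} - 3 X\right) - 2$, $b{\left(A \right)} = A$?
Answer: $- 908 \sqrt{7} \approx -2402.3$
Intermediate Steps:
$B{\left(G \right)} = \sqrt{1 + G}$
$C{\left(X \right)} = -2 + X^{2} - 3 X$
$o{\left(g \right)} = \sqrt{7} g^{2}$ ($o{\left(g \right)} = \sqrt{1 + 6} g^{2} = \sqrt{7} g^{2}$)
$- 227 o{\left(C{\left(0 \right)} \right)} = - 227 \sqrt{7} \left(-2 + 0^{2} - 0\right)^{2} = - 227 \sqrt{7} \left(-2 + 0 + 0\right)^{2} = - 227 \sqrt{7} \left(-2\right)^{2} = - 227 \sqrt{7} \cdot 4 = - 227 \cdot 4 \sqrt{7} = - 908 \sqrt{7}$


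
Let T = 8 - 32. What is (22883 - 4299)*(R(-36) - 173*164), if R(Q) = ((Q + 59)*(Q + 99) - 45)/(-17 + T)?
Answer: -21643967104/41 ≈ -5.2790e+8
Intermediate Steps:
T = -24
R(Q) = 45/41 - (59 + Q)*(99 + Q)/41 (R(Q) = ((Q + 59)*(Q + 99) - 45)/(-17 - 24) = ((59 + Q)*(99 + Q) - 45)/(-41) = (-45 + (59 + Q)*(99 + Q))*(-1/41) = 45/41 - (59 + Q)*(99 + Q)/41)
(22883 - 4299)*(R(-36) - 173*164) = (22883 - 4299)*((-5796/41 - 158/41*(-36) - 1/41*(-36)**2) - 173*164) = 18584*((-5796/41 + 5688/41 - 1/41*1296) - 28372) = 18584*((-5796/41 + 5688/41 - 1296/41) - 28372) = 18584*(-1404/41 - 28372) = 18584*(-1164656/41) = -21643967104/41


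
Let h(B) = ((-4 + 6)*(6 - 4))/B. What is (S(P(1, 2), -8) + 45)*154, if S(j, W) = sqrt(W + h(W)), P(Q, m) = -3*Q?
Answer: 6930 + 77*I*sqrt(34) ≈ 6930.0 + 448.98*I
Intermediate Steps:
h(B) = 4/B (h(B) = (2*2)/B = 4/B)
S(j, W) = sqrt(W + 4/W)
(S(P(1, 2), -8) + 45)*154 = (sqrt(-8 + 4/(-8)) + 45)*154 = (sqrt(-8 + 4*(-1/8)) + 45)*154 = (sqrt(-8 - 1/2) + 45)*154 = (sqrt(-17/2) + 45)*154 = (I*sqrt(34)/2 + 45)*154 = (45 + I*sqrt(34)/2)*154 = 6930 + 77*I*sqrt(34)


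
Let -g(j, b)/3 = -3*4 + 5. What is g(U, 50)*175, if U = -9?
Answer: 3675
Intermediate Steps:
g(j, b) = 21 (g(j, b) = -3*(-3*4 + 5) = -3*(-12 + 5) = -3*(-7) = 21)
g(U, 50)*175 = 21*175 = 3675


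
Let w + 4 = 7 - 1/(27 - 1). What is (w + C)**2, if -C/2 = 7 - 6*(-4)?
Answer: 2356225/676 ≈ 3485.5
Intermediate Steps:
C = -62 (C = -2*(7 - 6*(-4)) = -2*(7 + 24) = -2*31 = -62)
w = 77/26 (w = -4 + (7 - 1/(27 - 1)) = -4 + (7 - 1/26) = -4 + 181/26 = 77/26 ≈ 2.9615)
(w + C)**2 = (77/26 - 62)**2 = (-1535/26)**2 = 2356225/676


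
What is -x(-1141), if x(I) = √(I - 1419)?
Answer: -16*I*√10 ≈ -50.596*I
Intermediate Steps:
x(I) = √(-1419 + I)
-x(-1141) = -√(-1419 - 1141) = -√(-2560) = -16*I*√10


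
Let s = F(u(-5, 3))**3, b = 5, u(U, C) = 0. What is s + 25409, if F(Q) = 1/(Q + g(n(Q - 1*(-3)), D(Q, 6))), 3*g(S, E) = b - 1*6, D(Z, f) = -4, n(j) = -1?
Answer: 25382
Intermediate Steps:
g(S, E) = -1/3 (g(S, E) = (5 - 1*6)/3 = (5 - 6)/3 = (1/3)*(-1) = -1/3)
F(Q) = 1/(-1/3 + Q) (F(Q) = 1/(Q - 1/3) = 1/(-1/3 + Q))
s = -27 (s = (3/(-1 + 3*0))**3 = (3/(-1 + 0))**3 = (3/(-1))**3 = (3*(-1))**3 = (-3)**3 = -27)
s + 25409 = -27 + 25409 = 25382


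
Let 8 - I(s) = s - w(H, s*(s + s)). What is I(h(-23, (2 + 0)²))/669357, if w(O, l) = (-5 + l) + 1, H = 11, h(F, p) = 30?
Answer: 1774/669357 ≈ 0.0026503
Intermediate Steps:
w(O, l) = -4 + l
I(s) = 4 - s + 2*s² (I(s) = 8 - (s - (-4 + s*(s + s))) = 8 - (s - (-4 + s*(2*s))) = 8 - (s - (-4 + 2*s²)) = 8 - (s + (4 - 2*s²)) = 8 - (4 + s - 2*s²) = 8 + (-4 - s + 2*s²) = 4 - s + 2*s²)
I(h(-23, (2 + 0)²))/669357 = (4 - 1*30 + 2*30²)/669357 = (4 - 30 + 2*900)*(1/669357) = (4 - 30 + 1800)*(1/669357) = 1774*(1/669357) = 1774/669357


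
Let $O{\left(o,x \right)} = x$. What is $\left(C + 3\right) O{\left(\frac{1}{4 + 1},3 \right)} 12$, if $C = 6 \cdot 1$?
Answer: $324$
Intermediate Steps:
$C = 6$
$\left(C + 3\right) O{\left(\frac{1}{4 + 1},3 \right)} 12 = \left(6 + 3\right) 3 \cdot 12 = 9 \cdot 3 \cdot 12 = 27 \cdot 12 = 324$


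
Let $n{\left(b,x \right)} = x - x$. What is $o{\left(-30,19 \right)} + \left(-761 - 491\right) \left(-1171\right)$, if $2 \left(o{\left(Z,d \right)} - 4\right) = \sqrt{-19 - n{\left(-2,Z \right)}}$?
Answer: $1466096 + \frac{i \sqrt{19}}{2} \approx 1.4661 \cdot 10^{6} + 2.1795 i$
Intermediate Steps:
$n{\left(b,x \right)} = 0$
$o{\left(Z,d \right)} = 4 + \frac{i \sqrt{19}}{2}$ ($o{\left(Z,d \right)} = 4 + \frac{\sqrt{-19 - 0}}{2} = 4 + \frac{\sqrt{-19 + 0}}{2} = 4 + \frac{\sqrt{-19}}{2} = 4 + \frac{i \sqrt{19}}{2}$)
$o{\left(-30,19 \right)} + \left(-761 - 491\right) \left(-1171\right) = \left(4 + \frac{i \sqrt{19}}{2}\right) + \left(-761 - 491\right) \left(-1171\right) = \left(4 + \frac{i \sqrt{19}}{2}\right) - -1466092 = \left(4 + \frac{i \sqrt{19}}{2}\right) + 1466092 = 1466096 + \frac{i \sqrt{19}}{2}$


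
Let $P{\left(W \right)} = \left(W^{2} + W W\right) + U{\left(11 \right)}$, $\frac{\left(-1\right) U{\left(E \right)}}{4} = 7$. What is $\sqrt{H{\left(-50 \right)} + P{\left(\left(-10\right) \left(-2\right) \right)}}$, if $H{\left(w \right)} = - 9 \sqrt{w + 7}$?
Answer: $\sqrt{772 - 9 i \sqrt{43}} \approx 27.805 - 1.0613 i$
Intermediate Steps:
$U{\left(E \right)} = -28$ ($U{\left(E \right)} = \left(-4\right) 7 = -28$)
$H{\left(w \right)} = - 9 \sqrt{7 + w}$
$P{\left(W \right)} = -28 + 2 W^{2}$ ($P{\left(W \right)} = \left(W^{2} + W W\right) - 28 = \left(W^{2} + W^{2}\right) - 28 = 2 W^{2} - 28 = -28 + 2 W^{2}$)
$\sqrt{H{\left(-50 \right)} + P{\left(\left(-10\right) \left(-2\right) \right)}} = \sqrt{- 9 \sqrt{7 - 50} - \left(28 - 2 \left(\left(-10\right) \left(-2\right)\right)^{2}\right)} = \sqrt{- 9 \sqrt{-43} - \left(28 - 2 \cdot 20^{2}\right)} = \sqrt{- 9 i \sqrt{43} + \left(-28 + 2 \cdot 400\right)} = \sqrt{- 9 i \sqrt{43} + \left(-28 + 800\right)} = \sqrt{- 9 i \sqrt{43} + 772} = \sqrt{772 - 9 i \sqrt{43}}$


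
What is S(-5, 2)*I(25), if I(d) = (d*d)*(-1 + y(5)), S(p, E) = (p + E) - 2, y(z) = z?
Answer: -12500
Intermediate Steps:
S(p, E) = -2 + E + p (S(p, E) = (E + p) - 2 = -2 + E + p)
I(d) = 4*d² (I(d) = (d*d)*(-1 + 5) = d²*4 = 4*d²)
S(-5, 2)*I(25) = (-2 + 2 - 5)*(4*25²) = -20*625 = -5*2500 = -12500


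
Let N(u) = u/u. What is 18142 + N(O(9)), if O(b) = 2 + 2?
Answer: 18143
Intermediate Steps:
O(b) = 4
N(u) = 1
18142 + N(O(9)) = 18142 + 1 = 18143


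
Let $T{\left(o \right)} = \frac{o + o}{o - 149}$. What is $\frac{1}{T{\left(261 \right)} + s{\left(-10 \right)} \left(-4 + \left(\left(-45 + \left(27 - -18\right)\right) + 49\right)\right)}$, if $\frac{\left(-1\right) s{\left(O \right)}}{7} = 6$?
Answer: $- \frac{56}{105579} \approx -0.00053041$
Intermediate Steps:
$T{\left(o \right)} = \frac{2 o}{-149 + o}$
$s{\left(O \right)} = -42$ ($s{\left(O \right)} = \left(-7\right) 6 = -42$)
$\frac{1}{T{\left(261 \right)} + s{\left(-10 \right)} \left(-4 + \left(\left(-45 + \left(27 - -18\right)\right) + 49\right)\right)} = \frac{1}{2 \cdot 261 \frac{1}{-149 + 261} - 42 \left(-4 + \left(\left(-45 + \left(27 - -18\right)\right) + 49\right)\right)} = \frac{1}{2 \cdot 261 \cdot \frac{1}{112} - 42 \left(-4 + \left(\left(-45 + \left(27 + 18\right)\right) + 49\right)\right)} = \frac{1}{2 \cdot 261 \cdot \frac{1}{112} - 42 \left(-4 + \left(\left(-45 + 45\right) + 49\right)\right)} = \frac{1}{\frac{261}{56} - 42 \left(-4 + \left(0 + 49\right)\right)} = \frac{1}{\frac{261}{56} - 42 \left(-4 + 49\right)} = \frac{1}{\frac{261}{56} - 1890} = \frac{1}{- \frac{105579}{56}} = - \frac{56}{105579}$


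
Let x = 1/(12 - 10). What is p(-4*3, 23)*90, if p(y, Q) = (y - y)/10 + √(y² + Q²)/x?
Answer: 180*√673 ≈ 4669.6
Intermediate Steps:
x = ½ (x = 1/2 = ½ ≈ 0.50000)
p(y, Q) = 2*√(Q² + y²) (p(y, Q) = (y - y)/10 + √(y² + Q²)/(½) = 0*(⅒) + √(Q² + y²)*2 = 0 + 2*√(Q² + y²) = 2*√(Q² + y²))
p(-4*3, 23)*90 = (2*√(23² + (-4*3)²))*90 = (2*√(529 + (-12)²))*90 = (2*√(529 + 144))*90 = (2*√673)*90 = 180*√673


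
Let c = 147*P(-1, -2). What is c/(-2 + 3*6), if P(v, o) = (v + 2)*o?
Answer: -147/8 ≈ -18.375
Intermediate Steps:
P(v, o) = o*(2 + v) (P(v, o) = (2 + v)*o = o*(2 + v))
c = -294 (c = 147*(-2*(2 - 1)) = 147*(-2*1) = 147*(-2) = -294)
c/(-2 + 3*6) = -294/(-2 + 3*6) = -294/(-2 + 18) = -294/16 = (1/16)*(-294) = -147/8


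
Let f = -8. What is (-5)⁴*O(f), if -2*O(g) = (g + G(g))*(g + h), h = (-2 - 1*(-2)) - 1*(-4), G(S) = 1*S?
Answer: -20000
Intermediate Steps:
G(S) = S
h = 4 (h = (-2 + 2) + 4 = 0 + 4 = 4)
O(g) = -g*(4 + g) (O(g) = -(g + g)*(g + 4)/2 = -2*g*(4 + g)/2 = -g*(4 + g))
(-5)⁴*O(f) = (-5)⁴*(-8*(-4 - 1*(-8))) = 625*(-8*(-4 + 8)) = 625*(-8*4) = 625*(-32) = -20000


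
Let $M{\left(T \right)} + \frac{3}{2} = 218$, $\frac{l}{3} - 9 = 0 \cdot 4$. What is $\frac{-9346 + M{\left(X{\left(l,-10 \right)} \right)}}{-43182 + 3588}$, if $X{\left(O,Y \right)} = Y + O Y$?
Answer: $\frac{18259}{79188} \approx 0.23058$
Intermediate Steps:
$l = 27$ ($l = 27 + 3 \cdot 0 \cdot 4 = 27 + 3 \cdot 0 = 27 + 0 = 27$)
$M{\left(T \right)} = \frac{433}{2}$ ($M{\left(T \right)} = - \frac{3}{2} + 218 = \frac{433}{2}$)
$\frac{-9346 + M{\left(X{\left(l,-10 \right)} \right)}}{-43182 + 3588} = \frac{-9346 + \frac{433}{2}}{-43182 + 3588} = - \frac{18259}{2 \left(-39594\right)} = \left(- \frac{18259}{2}\right) \left(- \frac{1}{39594}\right) = \frac{18259}{79188}$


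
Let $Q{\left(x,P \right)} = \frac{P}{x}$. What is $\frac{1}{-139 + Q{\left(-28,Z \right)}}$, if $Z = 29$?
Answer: $- \frac{28}{3921} \approx -0.007141$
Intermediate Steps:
$\frac{1}{-139 + Q{\left(-28,Z \right)}} = \frac{1}{-139 + \frac{29}{-28}} = \frac{1}{-139 + 29 \left(- \frac{1}{28}\right)} = \frac{1}{-139 - \frac{29}{28}} = \frac{1}{- \frac{3921}{28}} = - \frac{28}{3921}$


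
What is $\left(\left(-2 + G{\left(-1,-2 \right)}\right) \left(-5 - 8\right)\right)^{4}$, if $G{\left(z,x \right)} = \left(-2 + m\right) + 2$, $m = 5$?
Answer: $2313441$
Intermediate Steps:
$G{\left(z,x \right)} = 5$ ($G{\left(z,x \right)} = \left(-2 + 5\right) + 2 = 3 + 2 = 5$)
$\left(\left(-2 + G{\left(-1,-2 \right)}\right) \left(-5 - 8\right)\right)^{4} = \left(\left(-2 + 5\right) \left(-5 - 8\right)\right)^{4} = \left(3 \left(-13\right)\right)^{4} = \left(-39\right)^{4} = 2313441$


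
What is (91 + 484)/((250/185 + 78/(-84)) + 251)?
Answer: 297850/130237 ≈ 2.2870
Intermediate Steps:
(91 + 484)/((250/185 + 78/(-84)) + 251) = 575/((250*(1/185) + 78*(-1/84)) + 251) = 575/((50/37 - 13/14) + 251) = 575/(219/518 + 251) = 575/(130237/518) = 575*(518/130237) = 297850/130237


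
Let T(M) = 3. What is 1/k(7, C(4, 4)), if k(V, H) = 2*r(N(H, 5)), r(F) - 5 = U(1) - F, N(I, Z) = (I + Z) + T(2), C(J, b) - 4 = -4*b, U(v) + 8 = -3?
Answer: -¼ ≈ -0.25000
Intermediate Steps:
U(v) = -11 (U(v) = -8 - 3 = -11)
C(J, b) = 4 - 4*b
N(I, Z) = 3 + I + Z (N(I, Z) = (I + Z) + 3 = 3 + I + Z)
r(F) = -6 - F (r(F) = 5 + (-11 - F) = -6 - F)
k(V, H) = -28 - 2*H (k(V, H) = 2*(-6 - (3 + H + 5)) = 2*(-6 - (8 + H)) = 2*(-6 + (-8 - H)) = 2*(-14 - H) = -28 - 2*H)
1/k(7, C(4, 4)) = 1/(-28 - 2*(4 - 4*4)) = 1/(-28 - 2*(4 - 16)) = 1/(-28 - 2*(-12)) = 1/(-28 + 24) = 1/(-4) = -¼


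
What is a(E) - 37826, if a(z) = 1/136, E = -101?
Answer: -5144335/136 ≈ -37826.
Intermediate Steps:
a(z) = 1/136
a(E) - 37826 = 1/136 - 37826 = -5144335/136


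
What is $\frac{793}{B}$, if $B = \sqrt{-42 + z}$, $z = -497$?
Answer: $- \frac{793 i \sqrt{11}}{77} \approx - 34.157 i$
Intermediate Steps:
$B = 7 i \sqrt{11}$ ($B = \sqrt{-42 - 497} = \sqrt{-539} = 7 i \sqrt{11} \approx 23.216 i$)
$\frac{793}{B} = \frac{793}{7 i \sqrt{11}} = 793 \left(- \frac{i \sqrt{11}}{77}\right) = - \frac{793 i \sqrt{11}}{77}$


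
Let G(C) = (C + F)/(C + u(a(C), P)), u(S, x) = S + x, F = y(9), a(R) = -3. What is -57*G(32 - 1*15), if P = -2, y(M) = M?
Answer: -247/2 ≈ -123.50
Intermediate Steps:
F = 9
G(C) = (9 + C)/(-5 + C) (G(C) = (C + 9)/(C + (-3 - 2)) = (9 + C)/(C - 5) = (9 + C)/(-5 + C))
-57*G(32 - 1*15) = -57*(9 + (32 - 1*15))/(-5 + (32 - 1*15)) = -57*(9 + (32 - 15))/(-5 + (32 - 15)) = -57*(9 + 17)/(-5 + 17) = -57*26/12 = -19*26/4 = -57*13/6 = -247/2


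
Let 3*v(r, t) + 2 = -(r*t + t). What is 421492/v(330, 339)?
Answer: -1264476/112211 ≈ -11.269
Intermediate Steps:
v(r, t) = -⅔ - t/3 - r*t/3 (v(r, t) = -⅔ + (-(r*t + t))/3 = -⅔ + (-(t + r*t))/3 = -⅔ + (-t - r*t)/3 = -⅔ + (-t/3 - r*t/3) = -⅔ - t/3 - r*t/3)
421492/v(330, 339) = 421492/(-⅔ - ⅓*339 - ⅓*330*339) = 421492/(-⅔ - 113 - 37290) = 421492/(-112211/3) = 421492*(-3/112211) = -1264476/112211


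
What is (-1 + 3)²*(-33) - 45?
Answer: -177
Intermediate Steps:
(-1 + 3)²*(-33) - 45 = 2²*(-33) - 45 = 4*(-33) - 45 = -132 - 45 = -177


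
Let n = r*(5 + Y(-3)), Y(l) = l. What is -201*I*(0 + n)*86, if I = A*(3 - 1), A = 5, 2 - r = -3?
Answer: -1728600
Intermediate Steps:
r = 5 (r = 2 - 1*(-3) = 2 + 3 = 5)
n = 10 (n = 5*(5 - 3) = 5*2 = 10)
I = 10 (I = 5*(3 - 1) = 5*2 = 10)
-201*I*(0 + n)*86 = -2010*(0 + 10)*86 = -2010*10*86 = -201*100*86 = -20100*86 = -1728600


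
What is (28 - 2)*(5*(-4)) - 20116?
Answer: -20636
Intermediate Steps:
(28 - 2)*(5*(-4)) - 20116 = 26*(-20) - 20116 = -520 - 20116 = -20636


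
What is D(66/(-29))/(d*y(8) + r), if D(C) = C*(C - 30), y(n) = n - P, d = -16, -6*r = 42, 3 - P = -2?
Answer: -5616/4205 ≈ -1.3356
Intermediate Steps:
P = 5 (P = 3 - 1*(-2) = 3 + 2 = 5)
r = -7 (r = -⅙*42 = -7)
y(n) = -5 + n (y(n) = n - 1*5 = n - 5 = -5 + n)
D(C) = C*(-30 + C)
D(66/(-29))/(d*y(8) + r) = ((66/(-29))*(-30 + 66/(-29)))/(-16*(-5 + 8) - 7) = ((66*(-1/29))*(-30 + 66*(-1/29)))/(-16*3 - 7) = (-66*(-30 - 66/29)/29)/(-48 - 7) = -66/29*(-936/29)/(-55) = (61776/841)*(-1/55) = -5616/4205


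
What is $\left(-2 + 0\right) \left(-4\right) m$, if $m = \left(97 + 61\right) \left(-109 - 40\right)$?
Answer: $-188336$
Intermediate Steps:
$m = -23542$ ($m = 158 \left(-149\right) = -23542$)
$\left(-2 + 0\right) \left(-4\right) m = \left(-2 + 0\right) \left(-4\right) \left(-23542\right) = \left(-2\right) \left(-4\right) \left(-23542\right) = 8 \left(-23542\right) = -188336$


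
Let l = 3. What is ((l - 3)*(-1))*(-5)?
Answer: 0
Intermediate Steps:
((l - 3)*(-1))*(-5) = ((3 - 3)*(-1))*(-5) = (0*(-1))*(-5) = 0*(-5) = 0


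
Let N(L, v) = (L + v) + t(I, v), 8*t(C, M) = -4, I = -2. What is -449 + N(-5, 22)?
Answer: -865/2 ≈ -432.50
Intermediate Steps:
t(C, M) = -1/2 (t(C, M) = (1/8)*(-4) = -1/2)
N(L, v) = -1/2 + L + v (N(L, v) = (L + v) - 1/2 = -1/2 + L + v)
-449 + N(-5, 22) = -449 + (-1/2 - 5 + 22) = -449 + 33/2 = -865/2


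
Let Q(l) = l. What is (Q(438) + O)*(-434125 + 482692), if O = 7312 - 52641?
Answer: -2180221197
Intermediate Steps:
O = -45329
(Q(438) + O)*(-434125 + 482692) = (438 - 45329)*(-434125 + 482692) = -44891*48567 = -2180221197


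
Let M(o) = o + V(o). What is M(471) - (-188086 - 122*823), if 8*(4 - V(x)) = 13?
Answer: 2311723/8 ≈ 2.8897e+5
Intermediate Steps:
V(x) = 19/8 (V(x) = 4 - 1/8*13 = 4 - 13/8 = 19/8)
M(o) = 19/8 + o (M(o) = o + 19/8 = 19/8 + o)
M(471) - (-188086 - 122*823) = (19/8 + 471) - (-188086 - 122*823) = 3787/8 - (-188086 - 100406) = 3787/8 - 1*(-288492) = 3787/8 + 288492 = 2311723/8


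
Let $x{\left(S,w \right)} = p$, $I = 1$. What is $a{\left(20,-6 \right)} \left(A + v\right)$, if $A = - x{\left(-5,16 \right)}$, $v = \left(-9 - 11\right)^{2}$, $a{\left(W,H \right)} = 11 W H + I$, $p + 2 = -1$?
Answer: $-531557$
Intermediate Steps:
$p = -3$ ($p = -2 - 1 = -3$)
$a{\left(W,H \right)} = 1 + 11 H W$ ($a{\left(W,H \right)} = 11 W H + 1 = 11 H W + 1 = 1 + 11 H W$)
$x{\left(S,w \right)} = -3$
$v = 400$ ($v = \left(-20\right)^{2} = 400$)
$A = 3$ ($A = \left(-1\right) \left(-3\right) = 3$)
$a{\left(20,-6 \right)} \left(A + v\right) = \left(1 + 11 \left(-6\right) 20\right) \left(3 + 400\right) = \left(1 - 1320\right) 403 = \left(-1319\right) 403 = -531557$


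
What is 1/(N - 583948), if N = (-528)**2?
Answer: -1/305164 ≈ -3.2769e-6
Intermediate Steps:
N = 278784
1/(N - 583948) = 1/(278784 - 583948) = 1/(-305164) = -1/305164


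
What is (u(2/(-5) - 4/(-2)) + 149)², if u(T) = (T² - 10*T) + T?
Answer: 11758041/625 ≈ 18813.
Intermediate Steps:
u(T) = T² - 9*T
(u(2/(-5) - 4/(-2)) + 149)² = ((2/(-5) - 4/(-2))*(-9 + (2/(-5) - 4/(-2))) + 149)² = ((2*(-⅕) - 4*(-½))*(-9 + (2*(-⅕) - 4*(-½))) + 149)² = ((-⅖ + 2)*(-9 + (-⅖ + 2)) + 149)² = (8*(-9 + 8/5)/5 + 149)² = ((8/5)*(-37/5) + 149)² = (-296/25 + 149)² = (3429/25)² = 11758041/625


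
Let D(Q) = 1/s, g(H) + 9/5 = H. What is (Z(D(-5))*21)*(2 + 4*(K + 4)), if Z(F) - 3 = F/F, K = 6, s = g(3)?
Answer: 3528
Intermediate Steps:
g(H) = -9/5 + H
s = 6/5 (s = -9/5 + 3 = 6/5 ≈ 1.2000)
D(Q) = ⅚ (D(Q) = 1/(6/5) = ⅚)
Z(F) = 4 (Z(F) = 3 + F/F = 3 + 1 = 4)
(Z(D(-5))*21)*(2 + 4*(K + 4)) = (4*21)*(2 + 4*(6 + 4)) = 84*(2 + 4*10) = 84*(2 + 40) = 84*42 = 3528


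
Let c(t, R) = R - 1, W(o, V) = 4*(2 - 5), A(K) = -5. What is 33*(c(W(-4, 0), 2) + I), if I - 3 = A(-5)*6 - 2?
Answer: -924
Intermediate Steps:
W(o, V) = -12 (W(o, V) = 4*(-3) = -12)
c(t, R) = -1 + R
I = -29 (I = 3 + (-5*6 - 2) = 3 + (-30 - 2) = 3 - 32 = -29)
33*(c(W(-4, 0), 2) + I) = 33*((-1 + 2) - 29) = 33*(1 - 29) = 33*(-28) = -924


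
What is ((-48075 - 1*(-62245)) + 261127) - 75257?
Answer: 200040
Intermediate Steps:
((-48075 - 1*(-62245)) + 261127) - 75257 = ((-48075 + 62245) + 261127) - 75257 = (14170 + 261127) - 75257 = 275297 - 75257 = 200040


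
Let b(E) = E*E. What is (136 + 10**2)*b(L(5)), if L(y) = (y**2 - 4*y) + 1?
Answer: 8496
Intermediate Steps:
L(y) = 1 + y**2 - 4*y
b(E) = E**2
(136 + 10**2)*b(L(5)) = (136 + 10**2)*(1 + 5**2 - 4*5)**2 = (136 + 100)*(1 + 25 - 20)**2 = 236*6**2 = 236*36 = 8496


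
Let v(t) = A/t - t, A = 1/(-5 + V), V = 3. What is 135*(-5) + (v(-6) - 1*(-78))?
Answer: -7091/12 ≈ -590.92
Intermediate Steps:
A = -½ (A = 1/(-5 + 3) = 1/(-2) = -½ ≈ -0.50000)
v(t) = -t - 1/(2*t) (v(t) = -1/(2*t) - t = -t - 1/(2*t))
135*(-5) + (v(-6) - 1*(-78)) = 135*(-5) + ((-1*(-6) - ½/(-6)) - 1*(-78)) = -675 + ((6 - ½*(-⅙)) + 78) = -675 + ((6 + 1/12) + 78) = -675 + (73/12 + 78) = -675 + 1009/12 = -7091/12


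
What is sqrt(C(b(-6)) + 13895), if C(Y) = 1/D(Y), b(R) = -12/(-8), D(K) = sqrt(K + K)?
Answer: sqrt(125055 + 3*sqrt(3))/3 ≈ 117.88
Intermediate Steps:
D(K) = sqrt(2)*sqrt(K) (D(K) = sqrt(2*K) = sqrt(2)*sqrt(K))
b(R) = 3/2 (b(R) = -12*(-1/8) = 3/2)
C(Y) = sqrt(2)/(2*sqrt(Y)) (C(Y) = 1/(sqrt(2)*sqrt(Y)) = sqrt(2)/(2*sqrt(Y)))
sqrt(C(b(-6)) + 13895) = sqrt(sqrt(2)/(2*sqrt(3/2)) + 13895) = sqrt(sqrt(2)*(sqrt(6)/3)/2 + 13895) = sqrt(sqrt(3)/3 + 13895) = sqrt(13895 + sqrt(3)/3)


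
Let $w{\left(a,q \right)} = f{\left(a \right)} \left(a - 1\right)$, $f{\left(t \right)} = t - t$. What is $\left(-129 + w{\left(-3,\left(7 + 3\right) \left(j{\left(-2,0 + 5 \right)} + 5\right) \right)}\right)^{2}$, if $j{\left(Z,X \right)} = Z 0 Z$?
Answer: $16641$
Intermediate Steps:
$f{\left(t \right)} = 0$
$j{\left(Z,X \right)} = 0$ ($j{\left(Z,X \right)} = 0 Z = 0$)
$w{\left(a,q \right)} = 0$ ($w{\left(a,q \right)} = 0 \left(a - 1\right) = 0 \left(-1 + a\right) = 0$)
$\left(-129 + w{\left(-3,\left(7 + 3\right) \left(j{\left(-2,0 + 5 \right)} + 5\right) \right)}\right)^{2} = \left(-129 + 0\right)^{2} = \left(-129\right)^{2} = 16641$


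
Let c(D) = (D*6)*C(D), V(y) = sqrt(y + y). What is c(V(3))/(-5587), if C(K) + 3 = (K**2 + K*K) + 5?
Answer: -84*sqrt(6)/5587 ≈ -0.036828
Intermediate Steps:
C(K) = 2 + 2*K**2 (C(K) = -3 + ((K**2 + K*K) + 5) = -3 + ((K**2 + K**2) + 5) = -3 + (2*K**2 + 5) = -3 + (5 + 2*K**2) = 2 + 2*K**2)
V(y) = sqrt(2)*sqrt(y) (V(y) = sqrt(2*y) = sqrt(2)*sqrt(y))
c(D) = 6*D*(2 + 2*D**2) (c(D) = (D*6)*(2 + 2*D**2) = (6*D)*(2 + 2*D**2) = 6*D*(2 + 2*D**2))
c(V(3))/(-5587) = (12*(sqrt(2)*sqrt(3))*(1 + (sqrt(2)*sqrt(3))**2))/(-5587) = (12*sqrt(6)*(1 + (sqrt(6))**2))*(-1/5587) = (12*sqrt(6)*(1 + 6))*(-1/5587) = (12*sqrt(6)*7)*(-1/5587) = (84*sqrt(6))*(-1/5587) = -84*sqrt(6)/5587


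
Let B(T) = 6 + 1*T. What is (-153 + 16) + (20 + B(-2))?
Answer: -113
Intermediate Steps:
B(T) = 6 + T
(-153 + 16) + (20 + B(-2)) = (-153 + 16) + (20 + (6 - 2)) = -137 + (20 + 4) = -137 + 24 = -113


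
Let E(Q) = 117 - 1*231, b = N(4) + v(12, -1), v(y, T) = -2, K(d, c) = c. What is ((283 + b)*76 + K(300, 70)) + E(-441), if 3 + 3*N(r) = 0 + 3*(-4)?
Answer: 20932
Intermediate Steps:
N(r) = -5 (N(r) = -1 + (0 + 3*(-4))/3 = -1 + (0 - 12)/3 = -1 + (⅓)*(-12) = -1 - 4 = -5)
b = -7 (b = -5 - 2 = -7)
E(Q) = -114 (E(Q) = 117 - 231 = -114)
((283 + b)*76 + K(300, 70)) + E(-441) = ((283 - 7)*76 + 70) - 114 = (276*76 + 70) - 114 = (20976 + 70) - 114 = 21046 - 114 = 20932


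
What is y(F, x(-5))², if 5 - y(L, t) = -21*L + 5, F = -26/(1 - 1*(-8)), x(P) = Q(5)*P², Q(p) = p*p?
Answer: 33124/9 ≈ 3680.4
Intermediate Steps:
Q(p) = p²
x(P) = 25*P² (x(P) = 5²*P² = 25*P²)
F = -26/9 (F = -26/(1 + 8) = -26/9 ≈ -2.8889)
y(L, t) = 21*L (y(L, t) = 5 - (-21*L + 5) = 5 - (5 - 21*L) = 5 + (-5 + 21*L) = 21*L)
y(F, x(-5))² = (21*(-26/9))² = (-182/3)² = 33124/9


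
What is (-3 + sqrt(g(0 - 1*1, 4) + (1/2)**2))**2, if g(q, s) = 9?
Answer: (6 - sqrt(37))**2/4 ≈ 0.0017124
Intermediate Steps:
(-3 + sqrt(g(0 - 1*1, 4) + (1/2)**2))**2 = (-3 + sqrt(9 + (1/2)**2))**2 = (-3 + sqrt(9 + 1/4))**2 = (-3 + sqrt(37/4))**2 = (-3 + sqrt(37)/2)**2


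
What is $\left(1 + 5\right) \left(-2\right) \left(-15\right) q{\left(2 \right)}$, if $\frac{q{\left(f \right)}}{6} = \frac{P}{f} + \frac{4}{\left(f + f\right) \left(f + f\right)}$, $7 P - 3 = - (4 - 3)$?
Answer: $\frac{2970}{7} \approx 424.29$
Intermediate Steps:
$P = \frac{2}{7}$ ($P = \frac{3}{7} + \frac{\left(-1\right) \left(4 - 3\right)}{7} = \frac{3}{7} + \frac{\left(-1\right) 1}{7} = \frac{3}{7} + \frac{1}{7} \left(-1\right) = \frac{3}{7} - \frac{1}{7} = \frac{2}{7} \approx 0.28571$)
$q{\left(f \right)} = \frac{6}{f^{2}} + \frac{12}{7 f}$ ($q{\left(f \right)} = 6 \left(\frac{2}{7 f} + \frac{4}{\left(f + f\right) \left(f + f\right)}\right) = 6 \left(\frac{2}{7 f} + \frac{4}{2 f 2 f}\right) = 6 \left(\frac{2}{7 f} + \frac{4}{4 f^{2}}\right) = 6 \left(\frac{2}{7 f} + 4 \frac{1}{4 f^{2}}\right) = 6 \left(\frac{2}{7 f} + \frac{1}{f^{2}}\right) = 6 \left(\frac{1}{f^{2}} + \frac{2}{7 f}\right) = \frac{6}{f^{2}} + \frac{12}{7 f}$)
$\left(1 + 5\right) \left(-2\right) \left(-15\right) q{\left(2 \right)} = \left(1 + 5\right) \left(-2\right) \left(-15\right) \frac{6 \left(7 + 2 \cdot 2\right)}{7 \cdot 4} = 6 \left(-2\right) \left(-15\right) \frac{6}{7} \cdot \frac{1}{4} \left(7 + 4\right) = \left(-12\right) \left(-15\right) \frac{6}{7} \cdot \frac{1}{4} \cdot 11 = 180 \cdot \frac{33}{14} = \frac{2970}{7}$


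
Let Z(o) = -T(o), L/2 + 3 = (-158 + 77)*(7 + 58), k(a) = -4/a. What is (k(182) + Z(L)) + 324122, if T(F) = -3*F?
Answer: 26618772/91 ≈ 2.9251e+5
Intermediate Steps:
L = -10536 (L = -6 + 2*((-158 + 77)*(7 + 58)) = -6 + 2*(-81*65) = -6 + 2*(-5265) = -6 - 10530 = -10536)
Z(o) = 3*o (Z(o) = -(-3)*o = 3*o)
(k(182) + Z(L)) + 324122 = (-4/182 + 3*(-10536)) + 324122 = (-4*1/182 - 31608) + 324122 = (-2/91 - 31608) + 324122 = -2876330/91 + 324122 = 26618772/91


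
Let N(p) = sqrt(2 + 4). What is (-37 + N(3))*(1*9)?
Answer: -333 + 9*sqrt(6) ≈ -310.95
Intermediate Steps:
N(p) = sqrt(6)
(-37 + N(3))*(1*9) = (-37 + sqrt(6))*(1*9) = (-37 + sqrt(6))*9 = -333 + 9*sqrt(6)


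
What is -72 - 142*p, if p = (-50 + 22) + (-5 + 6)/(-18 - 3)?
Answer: 82126/21 ≈ 3910.8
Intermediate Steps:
p = -589/21 (p = -28 + 1/(-21) = -28 + 1*(-1/21) = -28 - 1/21 = -589/21 ≈ -28.048)
-72 - 142*p = -72 - 142*(-589/21) = -72 + 83638/21 = 82126/21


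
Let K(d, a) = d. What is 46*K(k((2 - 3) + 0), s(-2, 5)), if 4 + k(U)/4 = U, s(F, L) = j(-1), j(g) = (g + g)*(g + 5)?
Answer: -920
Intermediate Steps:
j(g) = 2*g*(5 + g) (j(g) = (2*g)*(5 + g) = 2*g*(5 + g))
s(F, L) = -8 (s(F, L) = 2*(-1)*(5 - 1) = 2*(-1)*4 = -8)
k(U) = -16 + 4*U
46*K(k((2 - 3) + 0), s(-2, 5)) = 46*(-16 + 4*((2 - 3) + 0)) = 46*(-16 + 4*(-1 + 0)) = 46*(-16 + 4*(-1)) = 46*(-16 - 4) = 46*(-20) = -920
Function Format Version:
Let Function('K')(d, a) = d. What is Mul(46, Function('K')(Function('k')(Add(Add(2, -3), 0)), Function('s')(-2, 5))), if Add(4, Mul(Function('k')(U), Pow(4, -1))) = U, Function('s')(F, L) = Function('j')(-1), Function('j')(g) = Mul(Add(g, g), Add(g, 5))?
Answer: -920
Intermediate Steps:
Function('j')(g) = Mul(2, g, Add(5, g)) (Function('j')(g) = Mul(Mul(2, g), Add(5, g)) = Mul(2, g, Add(5, g)))
Function('s')(F, L) = -8 (Function('s')(F, L) = Mul(2, -1, Add(5, -1)) = Mul(2, -1, 4) = -8)
Function('k')(U) = Add(-16, Mul(4, U))
Mul(46, Function('K')(Function('k')(Add(Add(2, -3), 0)), Function('s')(-2, 5))) = Mul(46, Add(-16, Mul(4, Add(Add(2, -3), 0)))) = Mul(46, Add(-16, Mul(4, Add(-1, 0)))) = Mul(46, Add(-16, Mul(4, -1))) = Mul(46, Add(-16, -4)) = Mul(46, -20) = -920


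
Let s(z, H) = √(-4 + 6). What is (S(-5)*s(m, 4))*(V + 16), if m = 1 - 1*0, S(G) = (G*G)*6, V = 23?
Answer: 5850*√2 ≈ 8273.2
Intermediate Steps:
S(G) = 6*G² (S(G) = G²*6 = 6*G²)
m = 1 (m = 1 + 0 = 1)
s(z, H) = √2
(S(-5)*s(m, 4))*(V + 16) = ((6*(-5)²)*√2)*(23 + 16) = ((6*25)*√2)*39 = (150*√2)*39 = 5850*√2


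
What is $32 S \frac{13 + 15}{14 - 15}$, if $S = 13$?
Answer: $-11648$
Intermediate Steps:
$32 S \frac{13 + 15}{14 - 15} = 32 \cdot 13 \frac{13 + 15}{14 - 15} = 416 \frac{28}{-1} = 416 \cdot 28 \left(-1\right) = 416 \left(-28\right) = -11648$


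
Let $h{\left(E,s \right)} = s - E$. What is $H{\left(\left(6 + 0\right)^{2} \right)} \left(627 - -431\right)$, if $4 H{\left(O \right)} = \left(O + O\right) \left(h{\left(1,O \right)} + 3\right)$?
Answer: $723672$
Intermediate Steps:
$H{\left(O \right)} = \frac{O \left(2 + O\right)}{2}$ ($H{\left(O \right)} = \frac{\left(O + O\right) \left(\left(O - 1\right) + 3\right)}{4} = \frac{2 O \left(\left(O - 1\right) + 3\right)}{4} = \frac{2 O \left(\left(-1 + O\right) + 3\right)}{4} = \frac{2 O \left(2 + O\right)}{4} = \frac{O \left(2 + O\right)}{2}$)
$H{\left(\left(6 + 0\right)^{2} \right)} \left(627 - -431\right) = \frac{\left(6 + 0\right)^{2} \left(2 + \left(6 + 0\right)^{2}\right)}{2} \left(627 - -431\right) = \frac{6^{2} \left(2 + 6^{2}\right)}{2} \left(627 + 431\right) = \frac{1}{2} \cdot 36 \left(2 + 36\right) 1058 = \frac{1}{2} \cdot 36 \cdot 38 \cdot 1058 = 684 \cdot 1058 = 723672$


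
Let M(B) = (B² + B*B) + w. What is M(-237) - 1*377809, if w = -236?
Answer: -265707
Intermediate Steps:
M(B) = -236 + 2*B² (M(B) = (B² + B*B) - 236 = (B² + B²) - 236 = 2*B² - 236 = -236 + 2*B²)
M(-237) - 1*377809 = (-236 + 2*(-237)²) - 1*377809 = (-236 + 2*56169) - 377809 = (-236 + 112338) - 377809 = 112102 - 377809 = -265707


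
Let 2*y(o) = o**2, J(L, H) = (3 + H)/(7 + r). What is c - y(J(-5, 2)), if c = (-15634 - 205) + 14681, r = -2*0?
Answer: -113509/98 ≈ -1158.3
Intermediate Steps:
r = 0
c = -1158 (c = -15839 + 14681 = -1158)
J(L, H) = 3/7 + H/7 (J(L, H) = (3 + H)/(7 + 0) = (3 + H)/7 = (3 + H)*(1/7) = 3/7 + H/7)
y(o) = o**2/2
c - y(J(-5, 2)) = -1158 - (3/7 + (1/7)*2)**2/2 = -1158 - (3/7 + 2/7)**2/2 = -1158 - (5/7)**2/2 = -1158 - 25/(2*49) = -1158 - 1*25/98 = -1158 - 25/98 = -113509/98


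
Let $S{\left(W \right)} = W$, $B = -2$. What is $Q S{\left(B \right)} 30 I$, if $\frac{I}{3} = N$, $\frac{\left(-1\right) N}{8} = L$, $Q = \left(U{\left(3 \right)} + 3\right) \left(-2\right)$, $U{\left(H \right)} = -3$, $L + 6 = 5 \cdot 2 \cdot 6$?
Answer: $0$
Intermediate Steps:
$L = 54$ ($L = -6 + 5 \cdot 2 \cdot 6 = -6 + 10 \cdot 6 = -6 + 60 = 54$)
$Q = 0$ ($Q = \left(-3 + 3\right) \left(-2\right) = 0 \left(-2\right) = 0$)
$N = -432$ ($N = \left(-8\right) 54 = -432$)
$I = -1296$ ($I = 3 \left(-432\right) = -1296$)
$Q S{\left(B \right)} 30 I = 0 \left(-2\right) 30 \left(-1296\right) = 0 \cdot 30 \left(-1296\right) = 0 \left(-1296\right) = 0$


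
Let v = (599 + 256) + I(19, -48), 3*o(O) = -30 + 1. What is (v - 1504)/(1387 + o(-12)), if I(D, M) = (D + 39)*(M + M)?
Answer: -18651/4132 ≈ -4.5138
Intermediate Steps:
I(D, M) = 2*M*(39 + D) (I(D, M) = (39 + D)*(2*M) = 2*M*(39 + D))
o(O) = -29/3 (o(O) = (-30 + 1)/3 = (1/3)*(-29) = -29/3)
v = -4713 (v = (599 + 256) + 2*(-48)*(39 + 19) = 855 + 2*(-48)*58 = 855 - 5568 = -4713)
(v - 1504)/(1387 + o(-12)) = (-4713 - 1504)/(1387 - 29/3) = -6217/4132/3 = -6217*3/4132 = -18651/4132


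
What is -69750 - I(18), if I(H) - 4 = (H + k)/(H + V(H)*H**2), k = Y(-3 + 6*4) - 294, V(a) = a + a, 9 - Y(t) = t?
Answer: -45270330/649 ≈ -69754.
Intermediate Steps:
Y(t) = 9 - t
V(a) = 2*a
k = -306 (k = (9 - (-3 + 6*4)) - 294 = (9 - (-3 + 24)) - 294 = (9 - 1*21) - 294 = (9 - 21) - 294 = -12 - 294 = -306)
I(H) = 4 + (-306 + H)/(H + 2*H**3) (I(H) = 4 + (H - 306)/(H + (2*H)*H**2) = 4 + (-306 + H)/(H + 2*H**3))
-69750 - I(18) = -69750 - (-306 + 5*18 + 8*18**3)/(18 + 2*18**3) = -69750 - (-306 + 90 + 8*5832)/(18 + 2*5832) = -69750 - (-306 + 90 + 46656)/(18 + 11664) = -69750 - 46440/11682 = -69750 - 1*2580/649 = -69750 - 2580/649 = -45270330/649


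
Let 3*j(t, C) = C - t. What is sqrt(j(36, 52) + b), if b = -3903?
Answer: I*sqrt(35079)/3 ≈ 62.431*I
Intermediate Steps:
j(t, C) = -t/3 + C/3 (j(t, C) = (C - t)/3 = -t/3 + C/3)
sqrt(j(36, 52) + b) = sqrt((-1/3*36 + (1/3)*52) - 3903) = sqrt((-12 + 52/3) - 3903) = sqrt(16/3 - 3903) = sqrt(-11693/3) = I*sqrt(35079)/3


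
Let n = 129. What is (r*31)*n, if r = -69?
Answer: -275931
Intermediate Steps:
(r*31)*n = -69*31*129 = -2139*129 = -275931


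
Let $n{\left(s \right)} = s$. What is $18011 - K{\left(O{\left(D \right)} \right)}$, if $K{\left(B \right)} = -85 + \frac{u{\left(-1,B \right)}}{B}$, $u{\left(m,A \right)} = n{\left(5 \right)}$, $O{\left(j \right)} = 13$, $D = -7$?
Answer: $\frac{235243}{13} \approx 18096.0$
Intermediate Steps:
$u{\left(m,A \right)} = 5$
$K{\left(B \right)} = -85 + \frac{5}{B}$
$18011 - K{\left(O{\left(D \right)} \right)} = 18011 - \left(-85 + \frac{5}{13}\right) = 18011 - - \frac{1100}{13} = 18011 + \frac{1100}{13} = \frac{235243}{13}$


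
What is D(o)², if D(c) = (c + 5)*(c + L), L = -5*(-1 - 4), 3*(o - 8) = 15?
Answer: 467856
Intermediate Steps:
o = 13 (o = 8 + (⅓)*15 = 8 + 5 = 13)
L = 25 (L = -5*(-5) = 25)
D(c) = (5 + c)*(25 + c) (D(c) = (c + 5)*(c + 25) = (5 + c)*(25 + c))
D(o)² = (125 + 13² + 30*13)² = (125 + 169 + 390)² = 684² = 467856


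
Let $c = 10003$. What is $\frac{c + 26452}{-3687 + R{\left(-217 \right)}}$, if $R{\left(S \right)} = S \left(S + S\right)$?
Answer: $\frac{36455}{90491} \approx 0.40286$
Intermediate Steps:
$R{\left(S \right)} = 2 S^{2}$ ($R{\left(S \right)} = S 2 S = 2 S^{2}$)
$\frac{c + 26452}{-3687 + R{\left(-217 \right)}} = \frac{10003 + 26452}{-3687 + 2 \left(-217\right)^{2}} = \frac{36455}{-3687 + 2 \cdot 47089} = \frac{36455}{-3687 + 94178} = \frac{36455}{90491}$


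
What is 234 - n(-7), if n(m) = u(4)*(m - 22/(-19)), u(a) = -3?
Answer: 4113/19 ≈ 216.47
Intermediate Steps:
n(m) = -66/19 - 3*m (n(m) = -3*(m - 22/(-19)) = -3*(m - 22*(-1/19)) = -3*(m + 22/19) = -3*(22/19 + m) = -66/19 - 3*m)
234 - n(-7) = 234 - (-66/19 - 3*(-7)) = 234 - (-66/19 + 21) = 234 - 1*333/19 = 234 - 333/19 = 4113/19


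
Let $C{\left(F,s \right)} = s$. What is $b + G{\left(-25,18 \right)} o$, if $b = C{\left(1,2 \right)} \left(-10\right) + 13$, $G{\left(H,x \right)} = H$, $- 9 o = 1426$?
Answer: $\frac{35587}{9} \approx 3954.1$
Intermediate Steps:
$o = - \frac{1426}{9}$ ($o = \left(- \frac{1}{9}\right) 1426 = - \frac{1426}{9} \approx -158.44$)
$b = -7$ ($b = 2 \left(-10\right) + 13 = -20 + 13 = -7$)
$b + G{\left(-25,18 \right)} o = -7 - - \frac{35650}{9} = -7 + \frac{35650}{9} = \frac{35587}{9}$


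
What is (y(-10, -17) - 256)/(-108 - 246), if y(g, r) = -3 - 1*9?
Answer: 134/177 ≈ 0.75706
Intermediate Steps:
y(g, r) = -12 (y(g, r) = -3 - 9 = -12)
(y(-10, -17) - 256)/(-108 - 246) = (-12 - 256)/(-108 - 246) = -268/(-354) = -268*(-1/354) = 134/177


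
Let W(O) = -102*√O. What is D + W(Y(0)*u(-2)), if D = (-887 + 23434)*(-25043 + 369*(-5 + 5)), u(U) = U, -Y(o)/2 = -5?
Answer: -564644521 - 204*I*√5 ≈ -5.6464e+8 - 456.16*I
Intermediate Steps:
Y(o) = 10 (Y(o) = -2*(-5) = 10)
D = -564644521 (D = 22547*(-25043 + 369*0) = 22547*(-25043 + 0) = 22547*(-25043) = -564644521)
D + W(Y(0)*u(-2)) = -564644521 - 102*2*I*√5 = -564644521 - 204*I*√5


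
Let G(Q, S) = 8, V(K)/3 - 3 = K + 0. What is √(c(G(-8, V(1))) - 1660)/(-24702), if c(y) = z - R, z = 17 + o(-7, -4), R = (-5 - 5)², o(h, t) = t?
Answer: -I*√1747/24702 ≈ -0.0016921*I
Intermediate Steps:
V(K) = 9 + 3*K (V(K) = 9 + 3*(K + 0) = 9 + 3*K)
R = 100 (R = (-10)² = 100)
z = 13 (z = 17 - 4 = 13)
c(y) = -87 (c(y) = 13 - 1*100 = 13 - 100 = -87)
√(c(G(-8, V(1))) - 1660)/(-24702) = √(-87 - 1660)/(-24702) = √(-1747)*(-1/24702) = (I*√1747)*(-1/24702) = -I*√1747/24702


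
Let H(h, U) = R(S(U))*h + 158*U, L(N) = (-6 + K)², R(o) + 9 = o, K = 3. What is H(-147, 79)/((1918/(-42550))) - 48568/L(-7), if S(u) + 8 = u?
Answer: -691464512/8631 ≈ -80114.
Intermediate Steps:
S(u) = -8 + u
R(o) = -9 + o
L(N) = 9 (L(N) = (-6 + 3)² = (-3)² = 9)
H(h, U) = 158*U + h*(-17 + U) (H(h, U) = (-9 + (-8 + U))*h + 158*U = (-17 + U)*h + 158*U = h*(-17 + U) + 158*U = 158*U + h*(-17 + U))
H(-147, 79)/((1918/(-42550))) - 48568/L(-7) = (158*79 - 147*(-17 + 79))/((1918/(-42550))) - 48568/9 = (12482 - 147*62)/((1918*(-1/42550))) - 48568*⅑ = (12482 - 9114)/(-959/21275) - 48568/9 = 3368*(-21275/959) - 48568/9 = -71654200/959 - 48568/9 = -691464512/8631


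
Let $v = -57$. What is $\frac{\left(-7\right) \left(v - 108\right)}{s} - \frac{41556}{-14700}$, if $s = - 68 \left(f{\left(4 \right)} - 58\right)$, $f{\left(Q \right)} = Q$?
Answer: $\frac{4710337}{1499400} \approx 3.1415$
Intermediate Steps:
$s = 3672$ ($s = - 68 \left(4 - 58\right) = \left(-68\right) \left(-54\right) = 3672$)
$\frac{\left(-7\right) \left(v - 108\right)}{s} - \frac{41556}{-14700} = \frac{\left(-7\right) \left(-57 - 108\right)}{3672} - \frac{41556}{-14700} = \left(-7\right) \left(-165\right) \frac{1}{3672} - - \frac{3463}{1225} = 1155 \cdot \frac{1}{3672} + \frac{3463}{1225} = \frac{385}{1224} + \frac{3463}{1225} = \frac{4710337}{1499400}$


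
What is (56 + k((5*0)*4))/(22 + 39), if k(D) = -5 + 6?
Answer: 57/61 ≈ 0.93443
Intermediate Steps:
k(D) = 1
(56 + k((5*0)*4))/(22 + 39) = (56 + 1)/(22 + 39) = 57/61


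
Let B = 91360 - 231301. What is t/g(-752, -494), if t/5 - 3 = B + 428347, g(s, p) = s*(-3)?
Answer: 1442045/2256 ≈ 639.20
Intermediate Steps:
B = -139941
g(s, p) = -3*s
t = 1442045 (t = 15 + 5*(-139941 + 428347) = 15 + 5*288406 = 15 + 1442030 = 1442045)
t/g(-752, -494) = 1442045/((-3*(-752))) = 1442045/2256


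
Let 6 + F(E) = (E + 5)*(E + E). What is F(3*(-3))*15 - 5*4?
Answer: 970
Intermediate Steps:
F(E) = -6 + 2*E*(5 + E) (F(E) = -6 + (E + 5)*(E + E) = -6 + (5 + E)*(2*E) = -6 + 2*E*(5 + E))
F(3*(-3))*15 - 5*4 = (-6 + 2*(3*(-3))² + 10*(3*(-3)))*15 - 5*4 = (-6 + 2*(-9)² + 10*(-9))*15 - 20 = (-6 + 2*81 - 90)*15 - 20 = (-6 + 162 - 90)*15 - 20 = 66*15 - 20 = 990 - 20 = 970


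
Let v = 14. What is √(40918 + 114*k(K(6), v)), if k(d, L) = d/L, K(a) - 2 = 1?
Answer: √2006179/7 ≈ 202.34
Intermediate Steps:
K(a) = 3 (K(a) = 2 + 1 = 3)
√(40918 + 114*k(K(6), v)) = √(40918 + 114*(3/14)) = √(40918 + 171/7) = √(286597/7) = √2006179/7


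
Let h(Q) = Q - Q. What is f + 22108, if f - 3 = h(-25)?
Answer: 22111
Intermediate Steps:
h(Q) = 0
f = 3 (f = 3 + 0 = 3)
f + 22108 = 3 + 22108 = 22111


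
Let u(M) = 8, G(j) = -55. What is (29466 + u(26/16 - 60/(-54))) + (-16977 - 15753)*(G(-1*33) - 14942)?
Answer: 490881284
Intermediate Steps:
(29466 + u(26/16 - 60/(-54))) + (-16977 - 15753)*(G(-1*33) - 14942) = (29466 + 8) + (-16977 - 15753)*(-55 - 14942) = 29474 - 32730*(-14997) = 29474 + 490851810 = 490881284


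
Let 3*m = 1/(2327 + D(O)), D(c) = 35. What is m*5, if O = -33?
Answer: 5/7086 ≈ 0.00070562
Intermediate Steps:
m = 1/7086 (m = 1/(3*(2327 + 35)) = (⅓)/2362 = (⅓)*(1/2362) = 1/7086 ≈ 0.00014112)
m*5 = (1/7086)*5 = 5/7086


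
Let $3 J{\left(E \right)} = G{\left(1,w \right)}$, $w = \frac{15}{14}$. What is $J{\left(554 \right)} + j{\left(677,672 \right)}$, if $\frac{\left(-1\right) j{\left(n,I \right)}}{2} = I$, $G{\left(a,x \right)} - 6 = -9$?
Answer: $-1345$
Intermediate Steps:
$w = \frac{15}{14}$ ($w = 15 \cdot \frac{1}{14} = \frac{15}{14} \approx 1.0714$)
$G{\left(a,x \right)} = -3$ ($G{\left(a,x \right)} = 6 - 9 = -3$)
$j{\left(n,I \right)} = - 2 I$
$J{\left(E \right)} = -1$ ($J{\left(E \right)} = \frac{1}{3} \left(-3\right) = -1$)
$J{\left(554 \right)} + j{\left(677,672 \right)} = -1 - 1344 = -1345$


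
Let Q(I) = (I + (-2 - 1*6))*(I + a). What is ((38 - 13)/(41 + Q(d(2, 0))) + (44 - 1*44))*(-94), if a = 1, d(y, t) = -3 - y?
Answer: -2350/93 ≈ -25.269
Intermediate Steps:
Q(I) = (1 + I)*(-8 + I) (Q(I) = (I + (-2 - 1*6))*(I + 1) = (I + (-2 - 6))*(1 + I) = (I - 8)*(1 + I) = (-8 + I)*(1 + I) = (1 + I)*(-8 + I))
((38 - 13)/(41 + Q(d(2, 0))) + (44 - 1*44))*(-94) = ((38 - 13)/(41 + (-8 + (-3 - 1*2)² - 7*(-3 - 1*2))) + (44 - 1*44))*(-94) = (25/(41 + (-8 + (-3 - 2)² - 7*(-3 - 2))) + (44 - 44))*(-94) = (25/(41 + (-8 + (-5)² - 7*(-5))) + 0)*(-94) = (25/(41 + (-8 + 25 + 35)) + 0)*(-94) = (25/(41 + 52) + 0)*(-94) = (25/93 + 0)*(-94) = (25/93)*(-94) = -2350/93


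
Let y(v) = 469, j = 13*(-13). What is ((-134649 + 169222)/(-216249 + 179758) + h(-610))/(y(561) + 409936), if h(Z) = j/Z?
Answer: -2131793/1305059171650 ≈ -1.6335e-6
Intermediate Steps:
j = -169
h(Z) = -169/Z
((-134649 + 169222)/(-216249 + 179758) + h(-610))/(y(561) + 409936) = ((-134649 + 169222)/(-216249 + 179758) - 169/(-610))/(469 + 409936) = (34573/(-36491) - 169*(-1/610))/410405 = (34573*(-1/36491) + 169/610)*(1/410405) = (-4939/5213 + 169/610)*(1/410405) = -2131793/3179930*1/410405 = -2131793/1305059171650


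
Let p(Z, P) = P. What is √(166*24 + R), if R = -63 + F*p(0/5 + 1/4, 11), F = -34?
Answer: √3547 ≈ 59.557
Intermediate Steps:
R = -437 (R = -63 - 34*11 = -63 - 374 = -437)
√(166*24 + R) = √(166*24 - 437) = √(3984 - 437) = √3547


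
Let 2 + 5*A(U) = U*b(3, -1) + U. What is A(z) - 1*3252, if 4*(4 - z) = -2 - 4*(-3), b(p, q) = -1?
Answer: -16262/5 ≈ -3252.4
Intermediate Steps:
z = 3/2 (z = 4 - (-2 - 4*(-3))/4 = 4 - (-2 + 12)/4 = 4 - ¼*10 = 4 - 5/2 = 3/2 ≈ 1.5000)
A(U) = -⅖ (A(U) = -⅖ + (U*(-1) + U)/5 = -⅖ + (-U + U)/5 = -⅖ + (⅕)*0 = -⅖ + 0 = -⅖)
A(z) - 1*3252 = -⅖ - 1*3252 = -⅖ - 3252 = -16262/5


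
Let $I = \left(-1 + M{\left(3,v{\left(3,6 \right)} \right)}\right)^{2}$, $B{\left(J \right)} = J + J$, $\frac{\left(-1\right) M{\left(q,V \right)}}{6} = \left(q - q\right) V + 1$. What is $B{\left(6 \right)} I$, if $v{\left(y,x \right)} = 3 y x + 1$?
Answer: $588$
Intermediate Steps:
$v{\left(y,x \right)} = 1 + 3 x y$ ($v{\left(y,x \right)} = 3 x y + 1 = 1 + 3 x y$)
$M{\left(q,V \right)} = -6$ ($M{\left(q,V \right)} = - 6 \left(\left(q - q\right) V + 1\right) = - 6 \left(0 V + 1\right) = - 6 \left(0 + 1\right) = \left(-6\right) 1 = -6$)
$B{\left(J \right)} = 2 J$
$I = 49$ ($I = \left(-1 - 6\right)^{2} = \left(-7\right)^{2} = 49$)
$B{\left(6 \right)} I = 2 \cdot 6 \cdot 49 = 12 \cdot 49 = 588$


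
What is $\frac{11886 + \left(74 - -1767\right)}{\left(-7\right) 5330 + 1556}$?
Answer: $- \frac{13727}{35754} \approx -0.38393$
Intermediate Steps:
$\frac{11886 + \left(74 - -1767\right)}{\left(-7\right) 5330 + 1556} = \frac{11886 + \left(74 + 1767\right)}{-37310 + 1556} = \frac{11886 + 1841}{-35754} = 13727 \left(- \frac{1}{35754}\right) = - \frac{13727}{35754}$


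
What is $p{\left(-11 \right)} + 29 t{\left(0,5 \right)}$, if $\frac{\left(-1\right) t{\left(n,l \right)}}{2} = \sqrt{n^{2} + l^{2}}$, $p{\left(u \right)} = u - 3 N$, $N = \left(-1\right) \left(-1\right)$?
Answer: $-304$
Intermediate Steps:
$N = 1$
$p{\left(u \right)} = -3 + u$ ($p{\left(u \right)} = u - 3 = -3 + u$)
$t{\left(n,l \right)} = - 2 \sqrt{l^{2} + n^{2}}$ ($t{\left(n,l \right)} = - 2 \sqrt{n^{2} + l^{2}} = - 2 \sqrt{l^{2} + n^{2}}$)
$p{\left(-11 \right)} + 29 t{\left(0,5 \right)} = \left(-3 - 11\right) + 29 \left(- 2 \sqrt{5^{2} + 0^{2}}\right) = -14 + 29 \left(- 2 \sqrt{25 + 0}\right) = -14 + 29 \left(- 2 \sqrt{25}\right) = -14 + 29 \left(\left(-2\right) 5\right) = -14 + 29 \left(-10\right) = -14 - 290 = -304$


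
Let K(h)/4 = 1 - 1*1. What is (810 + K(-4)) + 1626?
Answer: 2436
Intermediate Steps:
K(h) = 0 (K(h) = 4*(1 - 1*1) = 4*(1 - 1) = 4*0 = 0)
(810 + K(-4)) + 1626 = (810 + 0) + 1626 = 810 + 1626 = 2436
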